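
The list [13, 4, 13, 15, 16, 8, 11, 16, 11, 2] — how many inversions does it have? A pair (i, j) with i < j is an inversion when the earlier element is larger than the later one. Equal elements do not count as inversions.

Element-by-element contributions:
13 → 4, 8, 11, 11, 2 → 5
4 → 2 → 1
13 → 8, 11, 11, 2 → 4
15 → 8, 11, 11, 2 → 4
16 → 8, 11, 11, 2 → 4
8 → 2 → 1
11 → 2 → 1
16 → 11, 2 → 2
11 → 2 → 1
2 → none → 0
Sum: 5 + 1 + 4 + 4 + 4 + 1 + 1 + 2 + 1 + 0 = 23

23 out-of-order pairs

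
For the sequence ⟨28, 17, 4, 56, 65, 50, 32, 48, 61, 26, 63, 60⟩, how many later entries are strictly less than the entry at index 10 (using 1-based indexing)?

0

The element at index 10 is 26.
Elements after it: 63, 60
None of them are smaller than 26.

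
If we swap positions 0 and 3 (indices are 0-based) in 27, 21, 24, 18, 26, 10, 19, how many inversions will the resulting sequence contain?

Positions 0 and 3 hold 27 and 18; after swapping, the array is [18, 21, 24, 27, 26, 10, 19].
Element-by-element contributions:
18 → 10 → 1
21 → 10, 19 → 2
24 → 10, 19 → 2
27 → 26, 10, 19 → 3
26 → 10, 19 → 2
10 → none → 0
19 → none → 0
Sum: 1 + 2 + 2 + 3 + 2 + 0 + 0 = 10

There are 10 inversions.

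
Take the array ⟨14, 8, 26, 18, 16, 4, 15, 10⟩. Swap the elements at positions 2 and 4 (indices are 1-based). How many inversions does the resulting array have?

18

Positions 2 and 4 hold 8 and 18; after swapping, the array is [14, 18, 26, 8, 16, 4, 15, 10].
Sweep left to right; for each value list the smaller values that follow it:
14 → 8, 4, 10 → 3
18 → 8, 16, 4, 15, 10 → 5
26 → 8, 16, 4, 15, 10 → 5
8 → 4 → 1
16 → 4, 15, 10 → 3
4 → none → 0
15 → 10 → 1
10 → none → 0
Sum: 3 + 5 + 5 + 1 + 3 + 0 + 1 + 0 = 18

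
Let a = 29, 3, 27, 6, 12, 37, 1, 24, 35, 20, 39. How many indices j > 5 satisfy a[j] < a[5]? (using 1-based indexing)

1

The element at index 5 is 12.
Elements after it: 37, 1, 24, 35, 20, 39
Those smaller than 12: 1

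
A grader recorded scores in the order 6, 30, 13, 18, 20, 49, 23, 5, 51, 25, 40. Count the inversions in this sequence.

Count, for each position, how many later elements it exceeds:
6: 1
30: 6
13: 1
18: 1
20: 1
49: 4
23: 1
5: 0
51: 2
25: 0
40: 0
Sum: 1 + 6 + 1 + 1 + 1 + 4 + 1 + 0 + 2 + 0 + 0 = 17

There are 17 out-of-order pairs.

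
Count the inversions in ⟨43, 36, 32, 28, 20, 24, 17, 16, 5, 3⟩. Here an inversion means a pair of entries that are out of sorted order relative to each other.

44

Count, for each position, how many later elements it exceeds:
43 → 36, 32, 28, 20, 24, 17, 16, 5, 3 → 9
36 → 32, 28, 20, 24, 17, 16, 5, 3 → 8
32 → 28, 20, 24, 17, 16, 5, 3 → 7
28 → 20, 24, 17, 16, 5, 3 → 6
20 → 17, 16, 5, 3 → 4
24 → 17, 16, 5, 3 → 4
17 → 16, 5, 3 → 3
16 → 5, 3 → 2
5 → 3 → 1
3 → none → 0
Sum: 9 + 8 + 7 + 6 + 4 + 4 + 3 + 2 + 1 + 0 = 44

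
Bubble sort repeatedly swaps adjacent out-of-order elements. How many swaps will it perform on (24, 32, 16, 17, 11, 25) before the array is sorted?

Swaps: 9

Each adjacent swap fixes exactly one inversion, so the minimum swap count equals the number of inversions.
Count inversions — for each element, later elements that are smaller:
24: 16, 17, 11 → 3
32: 16, 17, 11, 25 → 4
16: 11 → 1
17: 11 → 1
11: none → 0
25: none → 0
Total inversions: 3 + 4 + 1 + 1 + 0 + 0 = 9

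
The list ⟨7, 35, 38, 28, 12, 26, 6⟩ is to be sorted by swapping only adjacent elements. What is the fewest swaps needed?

14 adjacent swaps

Minimum adjacent swaps = number of inversions (each swap of adjacent out-of-order elements removes one inversion and no swap can remove more).
Count inversions — for each element, later elements that are smaller:
7: 6 → 1
35: 28, 12, 26, 6 → 4
38: 28, 12, 26, 6 → 4
28: 12, 26, 6 → 3
12: 6 → 1
26: 6 → 1
6: none → 0
Total inversions: 1 + 4 + 4 + 3 + 1 + 1 + 0 = 14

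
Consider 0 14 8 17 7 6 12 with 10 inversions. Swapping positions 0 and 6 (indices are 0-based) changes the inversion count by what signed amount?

Positions 0 and 6 hold 0 and 12; after swapping, the array is [12, 14, 8, 17, 7, 6, 0].
Count, for each position, how many later elements it exceeds:
12 → 8, 7, 6, 0 → 4
14 → 8, 7, 6, 0 → 4
8 → 7, 6, 0 → 3
17 → 7, 6, 0 → 3
7 → 6, 0 → 2
6 → 0 → 1
0 → none → 0
Sum: 4 + 4 + 3 + 3 + 2 + 1 + 0 = 17
Change: 17 − 10 = +7

+7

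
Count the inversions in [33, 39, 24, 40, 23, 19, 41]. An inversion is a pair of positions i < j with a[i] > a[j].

11 inversions

Inversion pairs (indices are 0-based):
(0,2): 33 > 24
(0,4): 33 > 23
(0,5): 33 > 19
(1,2): 39 > 24
(1,4): 39 > 23
(1,5): 39 > 19
(2,4): 24 > 23
(2,5): 24 > 19
(3,4): 40 > 23
(3,5): 40 > 19
(4,5): 23 > 19
That's 11 pairs.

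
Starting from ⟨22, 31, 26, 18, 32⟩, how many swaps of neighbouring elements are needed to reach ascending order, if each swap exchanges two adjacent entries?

There are 4 adjacent swaps.

Minimum adjacent swaps = number of inversions (each swap of adjacent out-of-order elements removes one inversion and no swap can remove more).
Count inversions — for each element, later elements that are smaller:
22: 18 → 1
31: 26, 18 → 2
26: 18 → 1
18: none → 0
32: none → 0
Total inversions: 1 + 2 + 1 + 0 + 0 = 4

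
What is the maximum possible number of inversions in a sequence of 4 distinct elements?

The maximum occurs when the array is in strictly decreasing order: every one of the C(4, 2) pairs is inverted.
C(4, 2) = 4·3/2 = 6

6 inversions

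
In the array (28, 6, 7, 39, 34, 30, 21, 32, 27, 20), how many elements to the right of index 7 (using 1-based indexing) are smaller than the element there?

The element at index 7 is 21.
Elements after it: 32, 27, 20
Those smaller than 21: 20

1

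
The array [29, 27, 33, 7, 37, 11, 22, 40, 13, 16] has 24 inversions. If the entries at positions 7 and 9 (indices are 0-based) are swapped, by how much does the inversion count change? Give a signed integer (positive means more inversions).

-1

Positions 7 and 9 hold 40 and 16; after swapping, the array is [29, 27, 33, 7, 37, 11, 22, 16, 13, 40].
Sweep left to right; for each value list the smaller values that follow it:
29: 6
27: 5
33: 5
7: 0
37: 4
11: 0
22: 2
16: 1
13: 0
40: 0
Sum: 6 + 5 + 5 + 0 + 4 + 0 + 2 + 1 + 0 + 0 = 23
Change: 23 − 24 = -1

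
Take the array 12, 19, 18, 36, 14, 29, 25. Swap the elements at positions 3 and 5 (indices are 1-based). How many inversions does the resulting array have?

6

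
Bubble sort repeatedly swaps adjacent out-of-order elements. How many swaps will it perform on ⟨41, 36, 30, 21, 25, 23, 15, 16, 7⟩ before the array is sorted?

There are 33 adjacent swaps.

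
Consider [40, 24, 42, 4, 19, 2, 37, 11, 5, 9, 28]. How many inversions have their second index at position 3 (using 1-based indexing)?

The element at index 3 is 42.
Elements before it: 40, 24
None of them are larger than 42.

0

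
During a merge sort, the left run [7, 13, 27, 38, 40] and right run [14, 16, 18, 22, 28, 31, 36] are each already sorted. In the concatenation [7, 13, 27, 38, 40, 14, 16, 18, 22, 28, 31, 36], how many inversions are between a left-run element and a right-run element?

Count, for every r in R, how many entries of L exceed r:
r = 14: 27, 38, 40 → 3
r = 16: 27, 38, 40 → 3
r = 18: 27, 38, 40 → 3
r = 22: 27, 38, 40 → 3
r = 28: 38, 40 → 2
r = 31: 38, 40 → 2
r = 36: 38, 40 → 2
Cross-inversions: 3 + 3 + 3 + 3 + 2 + 2 + 2 = 18

Cross-inversions: 18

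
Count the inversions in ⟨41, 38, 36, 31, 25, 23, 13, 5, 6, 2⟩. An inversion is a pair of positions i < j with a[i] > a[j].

For each element, count later entries that are smaller:
41 → 38, 36, 31, 25, 23, 13, 5, 6, 2 → 9
38 → 36, 31, 25, 23, 13, 5, 6, 2 → 8
36 → 31, 25, 23, 13, 5, 6, 2 → 7
31 → 25, 23, 13, 5, 6, 2 → 6
25 → 23, 13, 5, 6, 2 → 5
23 → 13, 5, 6, 2 → 4
13 → 5, 6, 2 → 3
5 → 2 → 1
6 → 2 → 1
2 → none → 0
Sum: 9 + 8 + 7 + 6 + 5 + 4 + 3 + 1 + 1 + 0 = 44

44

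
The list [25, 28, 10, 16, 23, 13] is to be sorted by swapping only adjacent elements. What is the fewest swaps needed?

10 swaps

Minimum adjacent swaps = number of inversions (each swap of adjacent out-of-order elements removes one inversion and no swap can remove more).
Count inversions — for each element, later elements that are smaller:
25: 10, 16, 23, 13 → 4
28: 10, 16, 23, 13 → 4
10: none → 0
16: 13 → 1
23: 13 → 1
13: none → 0
Total inversions: 4 + 4 + 0 + 1 + 1 + 0 = 10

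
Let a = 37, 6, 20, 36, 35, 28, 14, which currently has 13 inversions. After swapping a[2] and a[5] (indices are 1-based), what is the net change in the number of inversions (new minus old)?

Positions 2 and 5 hold 6 and 35; after swapping, the array is [37, 35, 20, 36, 6, 28, 14].
Count, for each position, how many later elements it exceeds:
37 → 35, 20, 36, 6, 28, 14 → 6
35 → 20, 6, 28, 14 → 4
20 → 6, 14 → 2
36 → 6, 28, 14 → 3
6 → none → 0
28 → 14 → 1
14 → none → 0
Sum: 6 + 4 + 2 + 3 + 0 + 1 + 0 = 16
Change: 16 − 13 = +3

+3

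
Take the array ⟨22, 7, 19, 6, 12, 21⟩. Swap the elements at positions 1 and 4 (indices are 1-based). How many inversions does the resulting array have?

3 inversions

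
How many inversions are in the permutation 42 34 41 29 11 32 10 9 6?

33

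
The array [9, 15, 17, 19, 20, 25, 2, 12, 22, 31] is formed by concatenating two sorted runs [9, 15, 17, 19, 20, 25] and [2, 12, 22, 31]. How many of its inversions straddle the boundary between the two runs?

12

Count, for every r in R, how many entries of L exceed r:
r = 2: 9, 15, 17, 19, 20, 25 → 6
r = 12: 15, 17, 19, 20, 25 → 5
r = 22: 25 → 1
r = 31: none → 0
Cross-inversions: 6 + 5 + 1 + 0 = 12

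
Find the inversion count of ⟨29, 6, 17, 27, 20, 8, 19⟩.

Count, for each position, how many later elements it exceeds:
29: 6
6: 0
17: 1
27: 3
20: 2
8: 0
19: 0
Sum: 6 + 0 + 1 + 3 + 2 + 0 + 0 = 12

There are 12 inversions.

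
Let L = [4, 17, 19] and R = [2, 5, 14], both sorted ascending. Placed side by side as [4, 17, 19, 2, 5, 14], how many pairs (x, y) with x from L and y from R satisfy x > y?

7

Take each right-half value and tally the left-half values above it:
r = 2: 4, 17, 19 → 3
r = 5: 17, 19 → 2
r = 14: 17, 19 → 2
Cross-inversions: 3 + 2 + 2 = 7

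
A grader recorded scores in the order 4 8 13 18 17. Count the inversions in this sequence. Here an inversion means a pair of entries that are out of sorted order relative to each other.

Out-of-order pairs: 1

Count, for each position, how many later elements it exceeds:
4 → none → 0
8 → none → 0
13 → none → 0
18 → 17 → 1
17 → none → 0
Sum: 0 + 0 + 0 + 1 + 0 = 1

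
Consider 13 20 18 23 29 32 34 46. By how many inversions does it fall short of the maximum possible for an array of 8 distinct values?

27 inversions short

Maximum inversions for 8 distinct elements is C(8, 2) = 8·7/2 = 28.
Current inversions — for each element, count later smaller elements:
13: 0
20: 1
18: 0
23: 0
29: 0
32: 0
34: 0
46: 0
Current total: 0 + 1 + 0 + 0 + 0 + 0 + 0 + 0 = 1
Shortfall: 28 − 1 = 27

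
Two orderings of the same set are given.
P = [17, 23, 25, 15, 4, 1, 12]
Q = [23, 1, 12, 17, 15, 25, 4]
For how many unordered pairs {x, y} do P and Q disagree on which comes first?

Assign each item its position (1..7) in the first ordering, then rewrite the second ordering as that position sequence:
positions: 17→1, 23→2, 25→3, 15→4, 4→5, 1→6, 12→7
second ordering as positions: [2, 6, 7, 1, 4, 3, 5]
Discordant pairs = inversions in this position sequence.
2: 1 → 1
6: 1, 4, 3, 5 → 4
7: 1, 4, 3, 5 → 4
1: 0
4: 3 → 1
3: 0
5: 0
Total: 1 + 4 + 4 + 0 + 1 + 0 + 0 = 10

There are 10 disagreeing pairs.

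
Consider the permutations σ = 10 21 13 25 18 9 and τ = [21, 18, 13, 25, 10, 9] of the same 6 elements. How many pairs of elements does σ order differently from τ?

6 discordant pairs

Assign each item its position (1..6) in the first ordering, then rewrite the second ordering as that position sequence:
positions: 10→1, 21→2, 13→3, 25→4, 18→5, 9→6
second ordering as positions: [2, 5, 3, 4, 1, 6]
Discordant pairs = inversions in this position sequence.
2: 1 → 1
5: 3, 4, 1 → 3
3: 1 → 1
4: 1 → 1
1: 0
6: 0
Total: 1 + 3 + 1 + 1 + 0 + 0 = 6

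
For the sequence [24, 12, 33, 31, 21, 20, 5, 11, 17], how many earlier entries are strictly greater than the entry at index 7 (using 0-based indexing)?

6 such elements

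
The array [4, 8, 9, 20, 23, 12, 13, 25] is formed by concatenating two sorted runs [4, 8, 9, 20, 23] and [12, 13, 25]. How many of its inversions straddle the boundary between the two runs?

4 split inversions

For each element r of the right run, count left-run elements greater than r:
r = 12: 20, 23 → 2
r = 13: 20, 23 → 2
r = 25: none → 0
Cross-inversions: 2 + 2 + 0 = 4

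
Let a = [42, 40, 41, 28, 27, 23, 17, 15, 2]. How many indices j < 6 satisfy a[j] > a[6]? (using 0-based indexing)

6

The element at index 6 is 17.
Elements before it: 42, 40, 41, 28, 27, 23
Those larger than 17: 42, 40, 41, 28, 27, 23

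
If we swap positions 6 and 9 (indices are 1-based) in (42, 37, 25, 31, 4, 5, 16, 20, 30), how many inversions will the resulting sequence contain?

29

Positions 6 and 9 hold 5 and 30; after swapping, the array is [42, 37, 25, 31, 4, 30, 16, 20, 5].
Element-by-element contributions:
42: 8
37: 7
25: 4
31: 5
4: 0
30: 3
16: 1
20: 1
5: 0
Sum: 8 + 7 + 4 + 5 + 0 + 3 + 1 + 1 + 0 = 29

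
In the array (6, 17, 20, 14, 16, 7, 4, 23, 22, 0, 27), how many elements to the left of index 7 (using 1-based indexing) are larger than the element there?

6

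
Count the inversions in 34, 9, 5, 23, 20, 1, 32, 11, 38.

16

Count, for each position, how many later elements it exceeds:
34: 7
9: 2
5: 1
23: 3
20: 2
1: 0
32: 1
11: 0
38: 0
Sum: 7 + 2 + 1 + 3 + 2 + 0 + 1 + 0 + 0 = 16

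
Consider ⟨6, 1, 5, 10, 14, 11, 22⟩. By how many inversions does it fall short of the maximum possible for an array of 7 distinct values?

Maximum inversions for 7 distinct elements is C(7, 2) = 7·6/2 = 21.
Current inversions — for each element, count later smaller elements:
6: 2
1: 0
5: 0
10: 0
14: 1
11: 0
22: 0
Current total: 2 + 0 + 0 + 0 + 1 + 0 + 0 = 3
Shortfall: 21 − 3 = 18

18 inversions short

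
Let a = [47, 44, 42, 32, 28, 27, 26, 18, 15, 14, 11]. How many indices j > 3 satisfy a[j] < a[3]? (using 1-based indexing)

8

The element at index 3 is 42.
Elements after it: 32, 28, 27, 26, 18, 15, 14, 11
Those smaller than 42: 32, 28, 27, 26, 18, 15, 14, 11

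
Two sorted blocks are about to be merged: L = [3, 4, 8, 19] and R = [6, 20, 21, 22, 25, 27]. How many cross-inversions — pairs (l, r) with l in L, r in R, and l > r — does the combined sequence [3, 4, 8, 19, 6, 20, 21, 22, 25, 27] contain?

Split inversions: 2

Count, for every r in R, how many entries of L exceed r:
r = 6: 8, 19 → 2
r = 20: none → 0
r = 21: none → 0
r = 22: none → 0
r = 25: none → 0
r = 27: none → 0
Cross-inversions: 2 + 0 + 0 + 0 + 0 + 0 = 2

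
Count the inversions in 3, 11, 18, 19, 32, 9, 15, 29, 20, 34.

Count, for each position, how many later elements it exceeds:
3 → none → 0
11 → 9 → 1
18 → 9, 15 → 2
19 → 9, 15 → 2
32 → 9, 15, 29, 20 → 4
9 → none → 0
15 → none → 0
29 → 20 → 1
20 → none → 0
34 → none → 0
Sum: 0 + 1 + 2 + 2 + 4 + 0 + 0 + 1 + 0 + 0 = 10

10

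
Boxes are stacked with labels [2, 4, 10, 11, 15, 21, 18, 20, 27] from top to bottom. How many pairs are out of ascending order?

2

Count, for each position, how many later elements it exceeds:
2 → none → 0
4 → none → 0
10 → none → 0
11 → none → 0
15 → none → 0
21 → 18, 20 → 2
18 → none → 0
20 → none → 0
27 → none → 0
Sum: 0 + 0 + 0 + 0 + 0 + 2 + 0 + 0 + 0 = 2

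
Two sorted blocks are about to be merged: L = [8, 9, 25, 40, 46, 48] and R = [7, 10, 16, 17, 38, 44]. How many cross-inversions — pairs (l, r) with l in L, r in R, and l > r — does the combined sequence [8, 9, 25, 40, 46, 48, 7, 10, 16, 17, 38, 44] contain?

Count, for every r in R, how many entries of L exceed r:
r = 7: 8, 9, 25, 40, 46, 48 → 6
r = 10: 25, 40, 46, 48 → 4
r = 16: 25, 40, 46, 48 → 4
r = 17: 25, 40, 46, 48 → 4
r = 38: 40, 46, 48 → 3
r = 44: 46, 48 → 2
Cross-inversions: 6 + 4 + 4 + 4 + 3 + 2 = 23

23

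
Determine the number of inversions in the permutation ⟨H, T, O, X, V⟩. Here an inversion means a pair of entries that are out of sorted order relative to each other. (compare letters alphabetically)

Sweep left to right; for each value list the smaller values that follow it:
H: 0
T: 1
O: 0
X: 1
V: 0
Sum: 0 + 1 + 0 + 1 + 0 = 2

There are 2 out-of-order pairs.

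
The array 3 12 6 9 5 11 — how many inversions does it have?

6

Sweep left to right; for each value list the smaller values that follow it:
3 → none → 0
12 → 6, 9, 5, 11 → 4
6 → 5 → 1
9 → 5 → 1
5 → none → 0
11 → none → 0
Sum: 0 + 4 + 1 + 1 + 0 + 0 = 6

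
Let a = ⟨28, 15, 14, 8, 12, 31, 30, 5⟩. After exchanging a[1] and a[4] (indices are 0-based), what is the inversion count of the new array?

There are 14 inversions.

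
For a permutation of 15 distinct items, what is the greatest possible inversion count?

The maximum occurs when the array is in strictly decreasing order: every one of the C(15, 2) pairs is inverted.
C(15, 2) = 15·14/2 = 105

105 inversions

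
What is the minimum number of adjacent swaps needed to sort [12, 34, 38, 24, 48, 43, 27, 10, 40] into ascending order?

Minimum adjacent swaps = number of inversions (each swap of adjacent out-of-order elements removes one inversion and no swap can remove more).
Count inversions — for each element, later elements that are smaller:
12: 10 → 1
34: 24, 27, 10 → 3
38: 24, 27, 10 → 3
24: 10 → 1
48: 43, 27, 10, 40 → 4
43: 27, 10, 40 → 3
27: 10 → 1
10: none → 0
40: none → 0
Total inversions: 1 + 3 + 3 + 1 + 4 + 3 + 1 + 0 + 0 = 16

Swaps: 16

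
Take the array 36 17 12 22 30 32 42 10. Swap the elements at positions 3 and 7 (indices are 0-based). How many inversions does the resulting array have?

Positions 3 and 7 hold 22 and 10; after swapping, the array is [36, 17, 12, 10, 30, 32, 42, 22].
For each element, count later entries that are smaller:
36: 6
17: 2
12: 1
10: 0
30: 1
32: 1
42: 1
22: 0
Sum: 6 + 2 + 1 + 0 + 1 + 1 + 1 + 0 = 12

12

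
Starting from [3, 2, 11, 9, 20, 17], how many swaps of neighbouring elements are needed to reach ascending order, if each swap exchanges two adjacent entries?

The minimum number of adjacent swaps to sort an array equals its inversion count, since every such swap removes exactly one inversion.
Count inversions — for each element, later elements that are smaller:
3: 2 → 1
2: none → 0
11: 9 → 1
9: none → 0
20: 17 → 1
17: none → 0
Total inversions: 1 + 0 + 1 + 0 + 1 + 0 = 3

3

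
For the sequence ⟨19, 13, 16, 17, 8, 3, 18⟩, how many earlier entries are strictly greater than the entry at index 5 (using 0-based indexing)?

The element at index 5 is 3.
Elements before it: 19, 13, 16, 17, 8
Those larger than 3: 19, 13, 16, 17, 8

5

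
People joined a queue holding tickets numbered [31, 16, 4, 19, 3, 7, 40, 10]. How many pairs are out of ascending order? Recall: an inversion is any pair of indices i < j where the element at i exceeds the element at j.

For each element, count later entries that are smaller:
31 → 16, 4, 19, 3, 7, 10 → 6
16 → 4, 3, 7, 10 → 4
4 → 3 → 1
19 → 3, 7, 10 → 3
3 → none → 0
7 → none → 0
40 → 10 → 1
10 → none → 0
Sum: 6 + 4 + 1 + 3 + 0 + 0 + 1 + 0 = 15

15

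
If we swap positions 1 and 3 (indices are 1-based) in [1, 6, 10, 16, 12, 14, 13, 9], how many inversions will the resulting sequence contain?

There are 12 inversions.

Positions 1 and 3 hold 1 and 10; after swapping, the array is [10, 6, 1, 16, 12, 14, 13, 9].
For each element, count later entries that are smaller:
10 → 6, 1, 9 → 3
6 → 1 → 1
1 → none → 0
16 → 12, 14, 13, 9 → 4
12 → 9 → 1
14 → 13, 9 → 2
13 → 9 → 1
9 → none → 0
Sum: 3 + 1 + 0 + 4 + 1 + 2 + 1 + 0 = 12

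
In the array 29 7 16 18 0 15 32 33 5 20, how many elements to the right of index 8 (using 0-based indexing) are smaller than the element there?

The element at index 8 is 5.
Elements after it: 20
None of them are smaller than 5.

0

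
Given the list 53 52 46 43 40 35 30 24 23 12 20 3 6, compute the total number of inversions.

For each element, count later entries that are smaller:
53 → 52, 46, 43, 40, 35, 30, 24, 23, 12, 20, 3, 6 → 12
52 → 46, 43, 40, 35, 30, 24, 23, 12, 20, 3, 6 → 11
46 → 43, 40, 35, 30, 24, 23, 12, 20, 3, 6 → 10
43 → 40, 35, 30, 24, 23, 12, 20, 3, 6 → 9
40 → 35, 30, 24, 23, 12, 20, 3, 6 → 8
35 → 30, 24, 23, 12, 20, 3, 6 → 7
30 → 24, 23, 12, 20, 3, 6 → 6
24 → 23, 12, 20, 3, 6 → 5
23 → 12, 20, 3, 6 → 4
12 → 3, 6 → 2
20 → 3, 6 → 2
3 → none → 0
6 → none → 0
Sum: 12 + 11 + 10 + 9 + 8 + 7 + 6 + 5 + 4 + 2 + 2 + 0 + 0 = 76

76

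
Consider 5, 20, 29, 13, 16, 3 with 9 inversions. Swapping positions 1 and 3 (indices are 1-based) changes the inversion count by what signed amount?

Positions 1 and 3 hold 5 and 29; after swapping, the array is [29, 20, 5, 13, 16, 3].
For each element, count later entries that are smaller:
29 → 20, 5, 13, 16, 3 → 5
20 → 5, 13, 16, 3 → 4
5 → 3 → 1
13 → 3 → 1
16 → 3 → 1
3 → none → 0
Sum: 5 + 4 + 1 + 1 + 1 + 0 = 12
Change: 12 − 9 = +3

+3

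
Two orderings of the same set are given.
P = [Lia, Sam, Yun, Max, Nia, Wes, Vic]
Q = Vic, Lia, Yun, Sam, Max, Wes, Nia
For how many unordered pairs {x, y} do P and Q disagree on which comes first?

Assign each item its position (1..7) in the first ordering, then rewrite the second ordering as that position sequence:
positions: Lia→1, Sam→2, Yun→3, Max→4, Nia→5, Wes→6, Vic→7
second ordering as positions: [7, 1, 3, 2, 4, 6, 5]
Discordant pairs = inversions in this position sequence.
7: 1, 3, 2, 4, 6, 5 → 6
1: 0
3: 2 → 1
2: 0
4: 0
6: 5 → 1
5: 0
Total: 6 + 0 + 1 + 0 + 0 + 1 + 0 = 8

8 disagreeing pairs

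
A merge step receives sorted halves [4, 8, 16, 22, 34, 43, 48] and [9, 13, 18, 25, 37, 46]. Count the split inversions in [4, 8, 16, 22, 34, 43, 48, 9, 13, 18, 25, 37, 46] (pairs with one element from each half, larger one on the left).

Take each right-half value and tally the left-half values above it:
r = 9: 16, 22, 34, 43, 48 → 5
r = 13: 16, 22, 34, 43, 48 → 5
r = 18: 22, 34, 43, 48 → 4
r = 25: 34, 43, 48 → 3
r = 37: 43, 48 → 2
r = 46: 48 → 1
Cross-inversions: 5 + 5 + 4 + 3 + 2 + 1 = 20

20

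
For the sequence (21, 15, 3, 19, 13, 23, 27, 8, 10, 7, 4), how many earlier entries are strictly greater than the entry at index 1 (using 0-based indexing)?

1

The element at index 1 is 15.
Elements before it: 21
Those larger than 15: 21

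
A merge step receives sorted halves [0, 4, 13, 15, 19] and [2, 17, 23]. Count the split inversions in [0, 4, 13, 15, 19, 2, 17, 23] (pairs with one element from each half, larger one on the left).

5

Count, for every r in R, how many entries of L exceed r:
r = 2: 4, 13, 15, 19 → 4
r = 17: 19 → 1
r = 23: none → 0
Cross-inversions: 4 + 1 + 0 = 5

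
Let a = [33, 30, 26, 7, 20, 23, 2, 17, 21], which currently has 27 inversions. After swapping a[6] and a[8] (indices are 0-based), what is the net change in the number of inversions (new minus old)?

+3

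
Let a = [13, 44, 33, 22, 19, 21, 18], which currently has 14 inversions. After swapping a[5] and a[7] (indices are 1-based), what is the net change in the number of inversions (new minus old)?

-1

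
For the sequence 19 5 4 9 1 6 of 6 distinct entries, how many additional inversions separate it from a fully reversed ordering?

5

Maximum inversions for 6 distinct elements is C(6, 2) = 6·5/2 = 15.
Current inversions — for each element, count later smaller elements:
19: 5
5: 2
4: 1
9: 2
1: 0
6: 0
Current total: 5 + 2 + 1 + 2 + 0 + 0 = 10
Shortfall: 15 − 10 = 5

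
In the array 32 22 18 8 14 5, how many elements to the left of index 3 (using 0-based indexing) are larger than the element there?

The element at index 3 is 8.
Elements before it: 32, 22, 18
Those larger than 8: 32, 22, 18

3 such elements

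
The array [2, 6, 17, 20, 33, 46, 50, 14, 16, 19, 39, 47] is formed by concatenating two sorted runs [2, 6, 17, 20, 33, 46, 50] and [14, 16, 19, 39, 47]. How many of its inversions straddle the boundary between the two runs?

17 cross-inversions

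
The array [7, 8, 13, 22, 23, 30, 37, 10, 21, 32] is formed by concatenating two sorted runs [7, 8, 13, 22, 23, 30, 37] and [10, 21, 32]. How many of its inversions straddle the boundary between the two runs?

10 cross-inversions

Take each right-half value and tally the left-half values above it:
r = 10: 13, 22, 23, 30, 37 → 5
r = 21: 22, 23, 30, 37 → 4
r = 32: 37 → 1
Cross-inversions: 5 + 4 + 1 = 10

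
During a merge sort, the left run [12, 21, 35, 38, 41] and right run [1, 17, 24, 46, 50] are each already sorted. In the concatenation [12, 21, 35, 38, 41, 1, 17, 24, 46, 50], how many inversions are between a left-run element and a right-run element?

Take each right-half value and tally the left-half values above it:
r = 1: 12, 21, 35, 38, 41 → 5
r = 17: 21, 35, 38, 41 → 4
r = 24: 35, 38, 41 → 3
r = 46: none → 0
r = 50: none → 0
Cross-inversions: 5 + 4 + 3 + 0 + 0 = 12

There are 12 cross-inversions.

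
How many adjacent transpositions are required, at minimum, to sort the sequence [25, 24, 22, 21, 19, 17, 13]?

21

Minimum adjacent swaps = number of inversions (each swap of adjacent out-of-order elements removes one inversion and no swap can remove more).
Count inversions — for each element, later elements that are smaller:
25: 24, 22, 21, 19, 17, 13 → 6
24: 22, 21, 19, 17, 13 → 5
22: 21, 19, 17, 13 → 4
21: 19, 17, 13 → 3
19: 17, 13 → 2
17: 13 → 1
13: none → 0
Total inversions: 6 + 5 + 4 + 3 + 2 + 1 + 0 = 21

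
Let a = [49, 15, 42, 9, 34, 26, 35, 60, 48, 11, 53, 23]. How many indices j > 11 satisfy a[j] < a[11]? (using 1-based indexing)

The element at index 11 is 53.
Elements after it: 23
Those smaller than 53: 23

1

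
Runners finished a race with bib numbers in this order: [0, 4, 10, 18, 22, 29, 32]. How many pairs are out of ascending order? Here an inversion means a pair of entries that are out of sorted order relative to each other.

0

Listing every pair i<j with a[i]>a[j] (using 1-based positions):
(none)
That's 0 pairs.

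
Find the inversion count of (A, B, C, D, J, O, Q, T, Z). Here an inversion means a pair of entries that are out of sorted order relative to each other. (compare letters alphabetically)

For each element, count later entries that are smaller:
A: 0
B: 0
C: 0
D: 0
J: 0
O: 0
Q: 0
T: 0
Z: 0
Sum: 0 + 0 + 0 + 0 + 0 + 0 + 0 + 0 + 0 = 0

There are 0 inversions.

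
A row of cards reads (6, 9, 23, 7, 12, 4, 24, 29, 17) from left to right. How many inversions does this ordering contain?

11

Sweep left to right; for each value list the smaller values that follow it:
6 → 4 → 1
9 → 7, 4 → 2
23 → 7, 12, 4, 17 → 4
7 → 4 → 1
12 → 4 → 1
4 → none → 0
24 → 17 → 1
29 → 17 → 1
17 → none → 0
Sum: 1 + 2 + 4 + 1 + 1 + 0 + 1 + 1 + 0 = 11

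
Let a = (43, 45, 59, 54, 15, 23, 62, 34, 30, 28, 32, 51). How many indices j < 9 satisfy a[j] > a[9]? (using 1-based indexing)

The element at index 9 is 30.
Elements before it: 43, 45, 59, 54, 15, 23, 62, 34
Those larger than 30: 43, 45, 59, 54, 62, 34

6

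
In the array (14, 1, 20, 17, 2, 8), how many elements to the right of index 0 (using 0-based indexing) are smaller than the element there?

The element at index 0 is 14.
Elements after it: 1, 20, 17, 2, 8
Those smaller than 14: 1, 2, 8

3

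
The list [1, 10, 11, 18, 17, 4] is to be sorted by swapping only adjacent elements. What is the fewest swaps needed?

Minimum adjacent swaps = number of inversions (each swap of adjacent out-of-order elements removes one inversion and no swap can remove more).
Count inversions — for each element, later elements that are smaller:
1: none → 0
10: 4 → 1
11: 4 → 1
18: 17, 4 → 2
17: 4 → 1
4: none → 0
Total inversions: 0 + 1 + 1 + 2 + 1 + 0 = 5

Swaps: 5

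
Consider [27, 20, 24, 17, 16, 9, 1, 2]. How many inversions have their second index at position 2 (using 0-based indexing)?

The element at index 2 is 24.
Elements before it: 27, 20
Those larger than 24: 27

1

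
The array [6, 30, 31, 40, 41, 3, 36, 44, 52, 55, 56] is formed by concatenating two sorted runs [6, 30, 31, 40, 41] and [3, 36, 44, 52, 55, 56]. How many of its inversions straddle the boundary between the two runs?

7 cross-inversions

For each element r of the right run, count left-run elements greater than r:
r = 3: 6, 30, 31, 40, 41 → 5
r = 36: 40, 41 → 2
r = 44: none → 0
r = 52: none → 0
r = 55: none → 0
r = 56: none → 0
Cross-inversions: 5 + 2 + 0 + 0 + 0 + 0 = 7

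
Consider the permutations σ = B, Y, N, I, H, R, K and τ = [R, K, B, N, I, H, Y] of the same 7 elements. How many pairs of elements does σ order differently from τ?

Assign each item its position (1..7) in the first ordering, then rewrite the second ordering as that position sequence:
positions: B→1, Y→2, N→3, I→4, H→5, R→6, K→7
second ordering as positions: [6, 7, 1, 3, 4, 5, 2]
Discordant pairs = inversions in this position sequence.
6: 1, 3, 4, 5, 2 → 5
7: 1, 3, 4, 5, 2 → 5
1: 0
3: 2 → 1
4: 2 → 1
5: 2 → 1
2: 0
Total: 5 + 5 + 0 + 1 + 1 + 1 + 0 = 13

There are 13 discordant pairs.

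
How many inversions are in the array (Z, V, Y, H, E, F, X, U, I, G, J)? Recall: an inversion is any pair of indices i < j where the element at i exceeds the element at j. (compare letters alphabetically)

Element-by-element contributions:
Z → V, Y, H, E, F, X, U, I, G, J → 10
V → H, E, F, U, I, G, J → 7
Y → H, E, F, X, U, I, G, J → 8
H → E, F, G → 3
E → none → 0
F → none → 0
X → U, I, G, J → 4
U → I, G, J → 3
I → G → 1
G → none → 0
J → none → 0
Sum: 10 + 7 + 8 + 3 + 0 + 0 + 4 + 3 + 1 + 0 + 0 = 36

36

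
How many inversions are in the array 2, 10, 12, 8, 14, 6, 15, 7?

There are 11 inversions.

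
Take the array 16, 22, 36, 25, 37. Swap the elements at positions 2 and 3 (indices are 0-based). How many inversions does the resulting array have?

Positions 2 and 3 hold 36 and 25; after swapping, the array is [16, 22, 25, 36, 37].
Element-by-element contributions:
16 → none → 0
22 → none → 0
25 → none → 0
36 → none → 0
37 → none → 0
Sum: 0 + 0 + 0 + 0 + 0 = 0

0 inversions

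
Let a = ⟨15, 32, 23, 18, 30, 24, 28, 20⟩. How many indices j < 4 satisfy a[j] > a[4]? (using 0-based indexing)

The element at index 4 is 30.
Elements before it: 15, 32, 23, 18
Those larger than 30: 32

1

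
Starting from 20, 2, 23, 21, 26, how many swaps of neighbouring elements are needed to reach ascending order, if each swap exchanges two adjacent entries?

Adjacent swaps: 2

The minimum number of adjacent swaps to sort an array equals its inversion count, since every such swap removes exactly one inversion.
Count inversions — for each element, later elements that are smaller:
20: 2 → 1
2: none → 0
23: 21 → 1
21: none → 0
26: none → 0
Total inversions: 1 + 0 + 1 + 0 + 0 = 2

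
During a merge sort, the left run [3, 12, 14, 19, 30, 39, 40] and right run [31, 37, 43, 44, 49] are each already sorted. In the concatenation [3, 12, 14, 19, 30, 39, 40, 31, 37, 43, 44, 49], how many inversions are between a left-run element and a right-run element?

4 cross-inversions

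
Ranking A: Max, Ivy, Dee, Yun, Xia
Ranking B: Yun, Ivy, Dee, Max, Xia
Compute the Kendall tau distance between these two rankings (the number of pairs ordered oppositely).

5 discordant pairs

Assign each item its position (1..5) in the first ordering, then rewrite the second ordering as that position sequence:
positions: Max→1, Ivy→2, Dee→3, Yun→4, Xia→5
second ordering as positions: [4, 2, 3, 1, 5]
Discordant pairs = inversions in this position sequence.
4: 2, 3, 1 → 3
2: 1 → 1
3: 1 → 1
1: 0
5: 0
Total: 3 + 1 + 1 + 0 + 0 = 5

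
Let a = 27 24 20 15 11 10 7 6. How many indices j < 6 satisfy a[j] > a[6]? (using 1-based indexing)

5 such elements

The element at index 6 is 10.
Elements before it: 27, 24, 20, 15, 11
Those larger than 10: 27, 24, 20, 15, 11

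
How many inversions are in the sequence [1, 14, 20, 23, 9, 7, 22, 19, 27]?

11

Count, for each position, how many later elements it exceeds:
1: 0
14: 2
20: 3
23: 4
9: 1
7: 0
22: 1
19: 0
27: 0
Sum: 0 + 2 + 3 + 4 + 1 + 0 + 1 + 0 + 0 = 11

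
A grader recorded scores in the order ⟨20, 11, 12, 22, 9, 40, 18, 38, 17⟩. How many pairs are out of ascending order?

15 out-of-order pairs

Element-by-element contributions:
20: 5
11: 1
12: 1
22: 3
9: 0
40: 3
18: 1
38: 1
17: 0
Sum: 5 + 1 + 1 + 3 + 0 + 3 + 1 + 1 + 0 = 15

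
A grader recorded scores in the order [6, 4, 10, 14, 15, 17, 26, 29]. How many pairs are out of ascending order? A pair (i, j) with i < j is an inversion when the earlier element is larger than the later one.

1 inversion

Count, for each position, how many later elements it exceeds:
6 → 4 → 1
4 → none → 0
10 → none → 0
14 → none → 0
15 → none → 0
17 → none → 0
26 → none → 0
29 → none → 0
Sum: 1 + 0 + 0 + 0 + 0 + 0 + 0 + 0 = 1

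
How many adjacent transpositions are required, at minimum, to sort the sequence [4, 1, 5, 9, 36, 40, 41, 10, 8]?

Adjacent swaps: 9

Each adjacent swap fixes exactly one inversion, so the minimum swap count equals the number of inversions.
Count inversions — for each element, later elements that are smaller:
4: 1 → 1
1: none → 0
5: none → 0
9: 8 → 1
36: 10, 8 → 2
40: 10, 8 → 2
41: 10, 8 → 2
10: 8 → 1
8: none → 0
Total inversions: 1 + 0 + 0 + 1 + 2 + 2 + 2 + 1 + 0 = 9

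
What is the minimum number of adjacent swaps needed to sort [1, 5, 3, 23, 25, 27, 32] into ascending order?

Minimum adjacent swaps = number of inversions (each swap of adjacent out-of-order elements removes one inversion and no swap can remove more).
Count inversions — for each element, later elements that are smaller:
1: none → 0
5: 3 → 1
3: none → 0
23: none → 0
25: none → 0
27: none → 0
32: none → 0
Total inversions: 0 + 1 + 0 + 0 + 0 + 0 + 0 = 1

1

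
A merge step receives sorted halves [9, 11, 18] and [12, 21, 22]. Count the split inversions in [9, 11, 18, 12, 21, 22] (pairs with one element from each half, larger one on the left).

1 split inversion

Count, for every r in R, how many entries of L exceed r:
r = 12: 18 → 1
r = 21: none → 0
r = 22: none → 0
Cross-inversions: 1 + 0 + 0 = 1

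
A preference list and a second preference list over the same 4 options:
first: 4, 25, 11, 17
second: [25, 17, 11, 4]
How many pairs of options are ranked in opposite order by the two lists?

4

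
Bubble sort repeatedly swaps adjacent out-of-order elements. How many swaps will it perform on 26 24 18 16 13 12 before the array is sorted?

15

The minimum number of adjacent swaps to sort an array equals its inversion count, since every such swap removes exactly one inversion.
Count inversions — for each element, later elements that are smaller:
26: 24, 18, 16, 13, 12 → 5
24: 18, 16, 13, 12 → 4
18: 16, 13, 12 → 3
16: 13, 12 → 2
13: 12 → 1
12: none → 0
Total inversions: 5 + 4 + 3 + 2 + 1 + 0 = 15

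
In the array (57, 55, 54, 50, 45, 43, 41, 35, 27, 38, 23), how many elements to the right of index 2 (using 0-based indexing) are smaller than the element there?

8 such elements

The element at index 2 is 54.
Elements after it: 50, 45, 43, 41, 35, 27, 38, 23
Those smaller than 54: 50, 45, 43, 41, 35, 27, 38, 23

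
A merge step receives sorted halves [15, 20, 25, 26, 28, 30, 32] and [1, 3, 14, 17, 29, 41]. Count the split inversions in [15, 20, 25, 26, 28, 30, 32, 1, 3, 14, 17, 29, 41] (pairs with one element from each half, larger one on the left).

29 split inversions

Count, for every r in R, how many entries of L exceed r:
r = 1: 15, 20, 25, 26, 28, 30, 32 → 7
r = 3: 15, 20, 25, 26, 28, 30, 32 → 7
r = 14: 15, 20, 25, 26, 28, 30, 32 → 7
r = 17: 20, 25, 26, 28, 30, 32 → 6
r = 29: 30, 32 → 2
r = 41: none → 0
Cross-inversions: 7 + 7 + 7 + 6 + 2 + 0 = 29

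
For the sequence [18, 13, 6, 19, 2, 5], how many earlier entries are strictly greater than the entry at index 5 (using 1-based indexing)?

4

The element at index 5 is 2.
Elements before it: 18, 13, 6, 19
Those larger than 2: 18, 13, 6, 19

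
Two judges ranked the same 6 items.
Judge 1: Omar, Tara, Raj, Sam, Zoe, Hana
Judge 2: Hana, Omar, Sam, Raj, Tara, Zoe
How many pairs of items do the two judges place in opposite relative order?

8 discordant pairs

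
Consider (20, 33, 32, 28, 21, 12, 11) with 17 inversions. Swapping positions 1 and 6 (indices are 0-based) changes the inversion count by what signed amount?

-9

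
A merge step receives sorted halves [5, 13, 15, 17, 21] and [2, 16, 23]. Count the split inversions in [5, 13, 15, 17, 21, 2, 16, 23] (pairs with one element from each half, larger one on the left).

7 split inversions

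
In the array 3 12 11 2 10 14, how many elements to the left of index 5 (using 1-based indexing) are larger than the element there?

2

The element at index 5 is 10.
Elements before it: 3, 12, 11, 2
Those larger than 10: 12, 11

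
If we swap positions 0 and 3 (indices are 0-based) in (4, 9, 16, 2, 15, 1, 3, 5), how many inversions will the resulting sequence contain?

Positions 0 and 3 hold 4 and 2; after swapping, the array is [2, 9, 16, 4, 15, 1, 3, 5].
Sweep left to right; for each value list the smaller values that follow it:
2: 1
9: 4
16: 5
4: 2
15: 3
1: 0
3: 0
5: 0
Sum: 1 + 4 + 5 + 2 + 3 + 0 + 0 + 0 = 15

There are 15 inversions.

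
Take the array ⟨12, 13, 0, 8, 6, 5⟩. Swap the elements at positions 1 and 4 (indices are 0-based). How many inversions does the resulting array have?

8 inversions

Positions 1 and 4 hold 13 and 6; after swapping, the array is [12, 6, 0, 8, 13, 5].
For each element, count later entries that are smaller:
12: 4
6: 2
0: 0
8: 1
13: 1
5: 0
Sum: 4 + 2 + 0 + 1 + 1 + 0 = 8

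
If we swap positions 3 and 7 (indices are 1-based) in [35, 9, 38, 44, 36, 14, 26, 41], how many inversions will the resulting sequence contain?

Inversions: 9

Positions 3 and 7 hold 38 and 26; after swapping, the array is [35, 9, 26, 44, 36, 14, 38, 41].
Element-by-element contributions:
35 → 9, 26, 14 → 3
9 → none → 0
26 → 14 → 1
44 → 36, 14, 38, 41 → 4
36 → 14 → 1
14 → none → 0
38 → none → 0
41 → none → 0
Sum: 3 + 0 + 1 + 4 + 1 + 0 + 0 + 0 = 9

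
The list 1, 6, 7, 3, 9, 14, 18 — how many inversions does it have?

Sweep left to right; for each value list the smaller values that follow it:
1 → none → 0
6 → 3 → 1
7 → 3 → 1
3 → none → 0
9 → none → 0
14 → none → 0
18 → none → 0
Sum: 0 + 1 + 1 + 0 + 0 + 0 + 0 = 2

2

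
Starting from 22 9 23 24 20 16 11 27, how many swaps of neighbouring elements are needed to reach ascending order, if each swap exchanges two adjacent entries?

13 swaps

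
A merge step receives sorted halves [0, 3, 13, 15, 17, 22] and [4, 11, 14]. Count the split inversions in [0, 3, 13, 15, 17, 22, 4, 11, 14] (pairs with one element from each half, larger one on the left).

For each element r of the right run, count left-run elements greater than r:
r = 4: 13, 15, 17, 22 → 4
r = 11: 13, 15, 17, 22 → 4
r = 14: 15, 17, 22 → 3
Cross-inversions: 4 + 4 + 3 = 11

11 split inversions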